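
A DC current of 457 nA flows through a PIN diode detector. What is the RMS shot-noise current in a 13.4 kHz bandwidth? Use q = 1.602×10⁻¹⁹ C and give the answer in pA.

44.3 pA

I_n = √(2qI·B)
2qI·B = 2 × 1.602×10⁻¹⁹ × 4.57×10⁻⁷ × 1.34×10⁴ = 1.96×10⁻²¹ A²
I_n = √(1.96×10⁻²¹) = 4.43×10⁻¹¹ A = 44.3 pA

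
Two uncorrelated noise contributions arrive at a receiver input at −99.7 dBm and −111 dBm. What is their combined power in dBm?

−99.4 dBm

Convert to linear, add, convert back:
P₁ = 1.07×10⁻¹³ W, P₂ = 7.94×10⁻¹⁵ W
P_tot = 1.15×10⁻¹³ W → 10 log₁₀(P_tot / 10⁻³) = −99.4 dBm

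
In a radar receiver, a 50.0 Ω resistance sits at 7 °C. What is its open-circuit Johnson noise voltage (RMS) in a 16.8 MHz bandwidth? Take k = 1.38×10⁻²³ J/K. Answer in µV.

3.60 µV

T = 7 °C + 273.15 = 280.15 K
V_n = √(4kTRB)
4kTRB = 4 × 1.38×10⁻²³ × 280.15 × 5.00×10¹ × 1.68×10⁷ = 1.30×10⁻¹¹ V²
V_n = √(1.30×10⁻¹¹) = 3.60×10⁻⁶ V = 3.60 µV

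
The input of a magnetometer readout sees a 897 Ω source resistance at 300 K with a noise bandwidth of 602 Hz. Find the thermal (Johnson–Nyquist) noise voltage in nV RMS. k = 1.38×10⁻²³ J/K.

94.6 nV

V_n = √(4kTRB)
4kTRB = 4 × 1.38×10⁻²³ × 300 × 8.97×10² × 6.02×10² = 8.94×10⁻¹⁵ V²
V_n = √(8.94×10⁻¹⁵) = 9.46×10⁻⁸ V = 94.6 nV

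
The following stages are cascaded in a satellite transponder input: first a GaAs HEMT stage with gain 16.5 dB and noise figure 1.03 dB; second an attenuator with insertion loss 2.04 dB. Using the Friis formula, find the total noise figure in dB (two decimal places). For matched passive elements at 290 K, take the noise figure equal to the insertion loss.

1.08 dB

Convert to linear (a loss of L dB is a gain of −L dB): F_i = 10^(NF_i/10), G_i = 10^(G_i,dB/10)
  Stage 1: F_1 = 10^(1.03/10) = 1.268, G_1 = 10^(16.5/10) = 44.67
  Stage 2: F_2 = 10^(2.04/10) = 1.600, G_2 = 10^(−2.04/10) = 0.6252
Friis cascade:
  F = 1.268 + (1.600 − 1)/44.67 = 1.281
NF = 10 log₁₀(1.281) = 1.08 dB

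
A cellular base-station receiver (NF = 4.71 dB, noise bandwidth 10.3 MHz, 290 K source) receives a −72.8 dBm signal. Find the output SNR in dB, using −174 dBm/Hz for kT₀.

26.4 dB

Noise floor: N = −174 + 10 log₁₀(B) + NF
10 log₁₀(1.03×10⁷) = 70.13 dB
N = −174 + 70.13 + 4.71 = −99.16 dBm
SNR = P_sig − N = −72.8 − (−99.16) = 26.36 dB → 26.4 dB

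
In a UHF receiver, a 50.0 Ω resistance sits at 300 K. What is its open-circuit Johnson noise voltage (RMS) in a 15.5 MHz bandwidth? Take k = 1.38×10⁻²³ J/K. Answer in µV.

V_n = √(4kTRB)
4kTRB = 4 × 1.38×10⁻²³ × 300 × 5.00×10¹ × 1.55×10⁷ = 1.28×10⁻¹¹ V²
V_n = √(1.28×10⁻¹¹) = 3.58×10⁻⁶ V = 3.58 µV

3.58 µV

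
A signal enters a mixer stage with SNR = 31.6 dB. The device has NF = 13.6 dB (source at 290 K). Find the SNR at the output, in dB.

By definition F = SNR_in/SNR_out, so in dB: SNR_out = SNR_in − NF
SNR_out = 31.6 − 13.6 = 18.0 dB

18.0 dB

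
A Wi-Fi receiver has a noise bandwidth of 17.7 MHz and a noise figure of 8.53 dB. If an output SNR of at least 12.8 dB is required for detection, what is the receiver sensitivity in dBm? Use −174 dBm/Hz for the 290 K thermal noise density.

Sensitivity = −174 + 10 log₁₀(B) + NF + SNR_min
= −174 + 72.48 + 8.53 + 12.8
= −80.19 dBm → −80.2 dBm

−80.2 dBm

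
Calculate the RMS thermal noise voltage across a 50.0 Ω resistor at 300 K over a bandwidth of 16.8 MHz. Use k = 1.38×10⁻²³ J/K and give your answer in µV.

3.73 µV

V_n = √(4kTRB)
4kTRB = 4 × 1.38×10⁻²³ × 300 × 5.00×10¹ × 1.68×10⁷ = 1.39×10⁻¹¹ V²
V_n = √(1.39×10⁻¹¹) = 3.73×10⁻⁶ V = 3.73 µV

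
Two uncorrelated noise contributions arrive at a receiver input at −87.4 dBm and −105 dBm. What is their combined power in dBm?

Convert to linear, add, convert back:
P₁ = 1.82×10⁻¹² W, P₂ = 3.16×10⁻¹⁴ W
P_tot = 1.85×10⁻¹² W → 10 log₁₀(P_tot / 10⁻³) = −87.3 dBm

−87.3 dBm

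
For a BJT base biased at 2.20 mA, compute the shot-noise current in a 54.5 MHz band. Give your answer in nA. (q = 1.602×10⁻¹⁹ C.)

196 nA

I_n = √(2qI·B)
2qI·B = 2 × 1.602×10⁻¹⁹ × 2.20×10⁻³ × 5.45×10⁷ = 3.84×10⁻¹⁴ A²
I_n = √(3.84×10⁻¹⁴) = 1.96×10⁻⁷ A = 196 nA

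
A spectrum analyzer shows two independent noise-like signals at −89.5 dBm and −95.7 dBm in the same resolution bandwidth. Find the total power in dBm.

Convert to linear, add, convert back:
P₁ = 1.12×10⁻¹² W, P₂ = 2.69×10⁻¹³ W
P_tot = 1.39×10⁻¹² W → 10 log₁₀(P_tot / 10⁻³) = −88.6 dBm

−88.6 dBm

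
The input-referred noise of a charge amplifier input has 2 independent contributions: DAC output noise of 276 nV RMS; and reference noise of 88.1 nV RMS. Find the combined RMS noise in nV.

Uncorrelated sources add in power (mean-square): V_tot = √(ΣV_i²)
V_tot = √[(2.76×10⁻⁷)² + (8.81×10⁻⁸)²] = 2.90×10⁻⁷ V = 290 nV

290 nV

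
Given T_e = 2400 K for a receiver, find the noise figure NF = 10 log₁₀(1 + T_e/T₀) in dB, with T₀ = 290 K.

F = 1 + T_e/T₀ = 1 + 2400/290 = 9.27586
NF = 10 log₁₀(9.27586) = 9.67 dB

9.67 dB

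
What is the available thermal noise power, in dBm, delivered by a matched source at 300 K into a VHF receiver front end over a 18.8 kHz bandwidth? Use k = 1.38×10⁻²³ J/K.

P_n = kTB = 1.38×10⁻²³ × 300 × 1.88×10⁴ = 7.78×10⁻¹⁷ W
In dBm: 10 log₁₀(7.78×10⁻¹⁷ / 10⁻³) = −131.1 dBm

−131.1 dBm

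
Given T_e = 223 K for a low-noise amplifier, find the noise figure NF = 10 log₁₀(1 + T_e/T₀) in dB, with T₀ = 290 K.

F = 1 + T_e/T₀ = 1 + 223/290 = 1.76897
NF = 10 log₁₀(1.76897) = 2.48 dB

2.48 dB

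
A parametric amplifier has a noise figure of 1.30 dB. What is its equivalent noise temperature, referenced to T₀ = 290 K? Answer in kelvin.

F = 10^(1.30/10) = 1.34896
T_e = (F − 1)·T₀ = (1.34896 − 1) × 290 = 101 K

101 K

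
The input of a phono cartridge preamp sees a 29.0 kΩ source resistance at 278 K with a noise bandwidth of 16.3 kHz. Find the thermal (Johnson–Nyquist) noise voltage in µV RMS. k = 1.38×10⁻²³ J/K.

V_n = √(4kTRB)
4kTRB = 4 × 1.38×10⁻²³ × 278 × 2.90×10⁴ × 1.63×10⁴ = 7.25×10⁻¹² V²
V_n = √(7.25×10⁻¹²) = 2.69×10⁻⁶ V = 2.69 µV

2.69 µV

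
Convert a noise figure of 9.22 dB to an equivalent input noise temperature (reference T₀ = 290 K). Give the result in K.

2133 K

F = 10^(9.22/10) = 8.35603
T_e = (F − 1)·T₀ = (8.35603 − 1) × 290 = 2133 K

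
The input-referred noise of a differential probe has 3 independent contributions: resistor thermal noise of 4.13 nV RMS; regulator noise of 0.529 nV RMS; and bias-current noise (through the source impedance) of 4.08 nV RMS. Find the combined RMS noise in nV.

Uncorrelated sources add in power (mean-square): V_tot = √(ΣV_i²)
V_tot = √[(4.13×10⁻⁹)² + (5.29×10⁻¹⁰)² + (4.08×10⁻⁹)²] = 5.83×10⁻⁹ V = 5.83 nV

5.83 nV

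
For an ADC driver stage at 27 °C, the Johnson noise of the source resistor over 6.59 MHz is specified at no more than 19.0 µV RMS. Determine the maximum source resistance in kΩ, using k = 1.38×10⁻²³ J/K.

T = 27 °C + 273.15 = 300.15 K
Johnson–Nyquist: V_n = √(4kTRB) ⇒ R = V_n² / (4kTB)
4kTB = 4 × 1.38×10⁻²³ × 300.15 × 6.59×10⁶ = 1.09×10⁻¹³
R = (1.90×10⁻⁵)² / 1.09×10⁻¹³ = 3.31×10³ Ω = 3.31 kΩ

3.31 kΩ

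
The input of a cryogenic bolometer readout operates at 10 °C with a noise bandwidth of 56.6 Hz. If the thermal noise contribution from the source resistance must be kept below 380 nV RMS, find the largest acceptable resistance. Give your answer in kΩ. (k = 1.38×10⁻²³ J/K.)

163 kΩ

T = 10 °C + 273.15 = 283.15 K
Johnson–Nyquist: V_n = √(4kTRB) ⇒ R = V_n² / (4kTB)
4kTB = 4 × 1.38×10⁻²³ × 283.15 × 5.66×10¹ = 8.85×10⁻¹⁹
R = (3.80×10⁻⁷)² / 8.85×10⁻¹⁹ = 1.63×10⁵ Ω = 163 kΩ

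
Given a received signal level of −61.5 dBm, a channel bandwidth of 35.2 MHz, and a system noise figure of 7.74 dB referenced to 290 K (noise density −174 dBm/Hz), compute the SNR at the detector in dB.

29.3 dB

Noise floor: N = −174 + 10 log₁₀(B) + NF
10 log₁₀(3.52×10⁷) = 75.47 dB
N = −174 + 75.47 + 7.74 = −90.79 dBm
SNR = P_sig − N = −61.5 − (−90.79) = 29.29 dB → 29.3 dB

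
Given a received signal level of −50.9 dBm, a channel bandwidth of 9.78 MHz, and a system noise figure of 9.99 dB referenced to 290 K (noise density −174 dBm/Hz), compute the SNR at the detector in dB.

43.2 dB

Noise floor: N = −174 + 10 log₁₀(B) + NF
10 log₁₀(9.78×10⁶) = 69.9 dB
N = −174 + 69.9 + 9.99 = −94.11 dBm
SNR = P_sig − N = −50.9 − (−94.11) = 43.21 dB → 43.2 dB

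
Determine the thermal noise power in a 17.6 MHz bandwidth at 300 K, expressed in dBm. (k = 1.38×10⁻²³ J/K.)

−101.4 dBm

P_n = kTB = 1.38×10⁻²³ × 300 × 1.76×10⁷ = 7.29×10⁻¹⁴ W
In dBm: 10 log₁₀(7.29×10⁻¹⁴ / 10⁻³) = −101.4 dBm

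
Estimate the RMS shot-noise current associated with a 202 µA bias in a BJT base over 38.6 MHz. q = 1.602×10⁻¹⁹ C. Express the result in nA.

I_n = √(2qI·B)
2qI·B = 2 × 1.602×10⁻¹⁹ × 2.02×10⁻⁴ × 3.86×10⁷ = 2.50×10⁻¹⁵ A²
I_n = √(2.50×10⁻¹⁵) = 5.00×10⁻⁸ A = 50.0 nA

50.0 nA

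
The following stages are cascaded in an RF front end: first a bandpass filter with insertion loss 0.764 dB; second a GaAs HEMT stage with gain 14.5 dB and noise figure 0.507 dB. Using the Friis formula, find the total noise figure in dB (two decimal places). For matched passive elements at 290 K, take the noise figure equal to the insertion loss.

Convert to linear (a loss of L dB is a gain of −L dB): F_i = 10^(NF_i/10), G_i = 10^(G_i,dB/10)
  Stage 1: F_1 = 10^(0.764/10) = 1.192, G_1 = 10^(−0.764/10) = 0.8387
  Stage 2: F_2 = 10^(0.507/10) = 1.124, G_2 = 10^(14.5/10) = 28.18
Friis cascade:
  F = 1.192 + (1.124 − 1)/0.8387 = 1.340
NF = 10 log₁₀(1.340) = 1.27 dB

1.27 dB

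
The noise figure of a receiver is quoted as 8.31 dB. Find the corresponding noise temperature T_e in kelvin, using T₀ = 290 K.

F = 10^(8.31/10) = 6.77642
T_e = (F − 1)·T₀ = (6.77642 − 1) × 290 = 1675 K

1675 K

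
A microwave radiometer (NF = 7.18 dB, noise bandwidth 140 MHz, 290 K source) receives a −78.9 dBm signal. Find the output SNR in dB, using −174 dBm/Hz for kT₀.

Noise floor: N = −174 + 10 log₁₀(B) + NF
10 log₁₀(1.40×10⁸) = 81.46 dB
N = −174 + 81.46 + 7.18 = −85.36 dBm
SNR = P_sig − N = −78.9 − (−85.36) = 6.46 dB → 6.5 dB

6.5 dB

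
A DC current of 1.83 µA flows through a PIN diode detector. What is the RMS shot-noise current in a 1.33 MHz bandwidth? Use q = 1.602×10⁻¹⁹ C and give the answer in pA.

I_n = √(2qI·B)
2qI·B = 2 × 1.602×10⁻¹⁹ × 1.83×10⁻⁶ × 1.33×10⁶ = 7.80×10⁻¹⁹ A²
I_n = √(7.80×10⁻¹⁹) = 8.83×10⁻¹⁰ A = 883 pA

883 pA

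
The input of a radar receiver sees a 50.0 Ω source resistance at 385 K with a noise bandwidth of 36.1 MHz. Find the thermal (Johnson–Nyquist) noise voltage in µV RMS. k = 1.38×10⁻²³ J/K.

V_n = √(4kTRB)
4kTRB = 4 × 1.38×10⁻²³ × 385 × 5.00×10¹ × 3.61×10⁷ = 3.84×10⁻¹¹ V²
V_n = √(3.84×10⁻¹¹) = 6.19×10⁻⁶ V = 6.19 µV

6.19 µV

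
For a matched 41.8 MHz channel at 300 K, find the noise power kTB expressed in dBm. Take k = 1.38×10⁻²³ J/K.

P_n = kTB = 1.38×10⁻²³ × 300 × 4.18×10⁷ = 1.73×10⁻¹³ W
In dBm: 10 log₁₀(1.73×10⁻¹³ / 10⁻³) = −97.6 dBm

−97.6 dBm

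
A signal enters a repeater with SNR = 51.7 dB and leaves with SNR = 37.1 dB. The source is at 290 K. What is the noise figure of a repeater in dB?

14.6 dB

NF (dB) = SNR_in(dB) − SNR_out(dB) when the source is at T₀
NF = 51.7 − 37.1 = 14.6 dB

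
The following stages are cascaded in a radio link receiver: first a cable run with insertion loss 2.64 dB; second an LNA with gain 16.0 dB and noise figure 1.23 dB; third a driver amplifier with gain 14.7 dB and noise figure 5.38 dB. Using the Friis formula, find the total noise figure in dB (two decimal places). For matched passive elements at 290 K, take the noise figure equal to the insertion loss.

Convert to linear (a loss of L dB is a gain of −L dB): F_i = 10^(NF_i/10), G_i = 10^(G_i,dB/10)
  Stage 1: F_1 = 10^(2.64/10) = 1.837, G_1 = 10^(−2.64/10) = 0.5445
  Stage 2: F_2 = 10^(1.23/10) = 1.327, G_2 = 10^(16.0/10) = 39.81
  Stage 3: F_3 = 10^(5.38/10) = 3.451, G_3 = 10^(14.7/10) = 29.51
Friis cascade:
  F = 1.837 + (1.327 − 1)/0.5445 + (3.451 − 1)/21.68 = 2.551
NF = 10 log₁₀(2.551) = 4.07 dB

4.07 dB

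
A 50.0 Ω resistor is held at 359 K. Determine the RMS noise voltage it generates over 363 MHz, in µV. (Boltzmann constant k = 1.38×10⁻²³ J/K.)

V_n = √(4kTRB)
4kTRB = 4 × 1.38×10⁻²³ × 359 × 5.00×10¹ × 3.63×10⁸ = 3.60×10⁻¹⁰ V²
V_n = √(3.60×10⁻¹⁰) = 1.90×10⁻⁵ V = 19.0 µV

19.0 µV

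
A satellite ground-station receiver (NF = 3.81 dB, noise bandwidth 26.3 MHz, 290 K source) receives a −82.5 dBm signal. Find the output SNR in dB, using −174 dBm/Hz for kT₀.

13.5 dB

Noise floor: N = −174 + 10 log₁₀(B) + NF
10 log₁₀(2.63×10⁷) = 74.2 dB
N = −174 + 74.2 + 3.81 = −95.99 dBm
SNR = P_sig − N = −82.5 − (−95.99) = 13.49 dB → 13.5 dB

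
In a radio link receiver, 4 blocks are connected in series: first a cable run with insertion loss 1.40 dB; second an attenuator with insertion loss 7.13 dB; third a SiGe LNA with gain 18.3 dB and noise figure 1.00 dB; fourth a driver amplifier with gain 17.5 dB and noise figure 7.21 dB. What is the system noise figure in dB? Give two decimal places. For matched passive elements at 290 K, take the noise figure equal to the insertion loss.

Convert to linear (a loss of L dB is a gain of −L dB): F_i = 10^(NF_i/10), G_i = 10^(G_i,dB/10)
  Stage 1: F_1 = 10^(1.40/10) = 1.380, G_1 = 10^(−1.40/10) = 0.7244
  Stage 2: F_2 = 10^(7.13/10) = 5.164, G_2 = 10^(−7.13/10) = 0.1936
  Stage 3: F_3 = 10^(1.00/10) = 1.259, G_3 = 10^(18.3/10) = 67.61
  Stage 4: F_4 = 10^(7.21/10) = 5.260, G_4 = 10^(17.5/10) = 56.23
Friis cascade:
  F = 1.380 + (5.164 − 1)/0.7244 + (1.259 − 1)/0.1403 + (5.260 − 1)/9.484 = 9.423
NF = 10 log₁₀(9.423) = 9.74 dB

9.74 dB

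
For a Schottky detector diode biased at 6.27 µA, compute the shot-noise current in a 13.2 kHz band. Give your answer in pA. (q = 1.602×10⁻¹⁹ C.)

163 pA

I_n = √(2qI·B)
2qI·B = 2 × 1.602×10⁻¹⁹ × 6.27×10⁻⁶ × 1.32×10⁴ = 2.65×10⁻²⁰ A²
I_n = √(2.65×10⁻²⁰) = 1.63×10⁻¹⁰ A = 163 pA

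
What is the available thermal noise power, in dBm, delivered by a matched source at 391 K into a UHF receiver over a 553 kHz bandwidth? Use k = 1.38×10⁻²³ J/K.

P_n = kTB = 1.38×10⁻²³ × 391 × 5.53×10⁵ = 2.98×10⁻¹⁵ W
In dBm: 10 log₁₀(2.98×10⁻¹⁵ / 10⁻³) = −115.3 dBm

−115.3 dBm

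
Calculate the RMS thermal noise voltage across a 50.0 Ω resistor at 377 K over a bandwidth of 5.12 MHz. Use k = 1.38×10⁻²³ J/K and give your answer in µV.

2.31 µV

V_n = √(4kTRB)
4kTRB = 4 × 1.38×10⁻²³ × 377 × 5.00×10¹ × 5.12×10⁶ = 5.33×10⁻¹² V²
V_n = √(5.33×10⁻¹²) = 2.31×10⁻⁶ V = 2.31 µV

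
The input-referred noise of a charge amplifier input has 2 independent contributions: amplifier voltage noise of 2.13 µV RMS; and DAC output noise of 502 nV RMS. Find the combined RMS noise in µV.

2.19 µV

Uncorrelated sources add in power (mean-square): V_tot = √(ΣV_i²)
V_tot = √[(2.13×10⁻⁶)² + (5.02×10⁻⁷)²] = 2.19×10⁻⁶ V = 2.19 µV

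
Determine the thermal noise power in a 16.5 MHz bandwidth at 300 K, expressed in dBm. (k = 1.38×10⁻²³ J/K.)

P_n = kTB = 1.38×10⁻²³ × 300 × 1.65×10⁷ = 6.83×10⁻¹⁴ W
In dBm: 10 log₁₀(6.83×10⁻¹⁴ / 10⁻³) = −101.7 dBm

−101.7 dBm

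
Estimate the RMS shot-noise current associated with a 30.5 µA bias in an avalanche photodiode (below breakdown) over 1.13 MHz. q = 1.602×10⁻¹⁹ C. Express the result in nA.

3.32 nA

I_n = √(2qI·B)
2qI·B = 2 × 1.602×10⁻¹⁹ × 3.05×10⁻⁵ × 1.13×10⁶ = 1.10×10⁻¹⁷ A²
I_n = √(1.10×10⁻¹⁷) = 3.32×10⁻⁹ A = 3.32 nA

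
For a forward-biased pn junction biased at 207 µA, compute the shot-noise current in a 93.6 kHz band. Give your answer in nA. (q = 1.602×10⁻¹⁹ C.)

I_n = √(2qI·B)
2qI·B = 2 × 1.602×10⁻¹⁹ × 2.07×10⁻⁴ × 9.36×10⁴ = 6.21×10⁻¹⁸ A²
I_n = √(6.21×10⁻¹⁸) = 2.49×10⁻⁹ A = 2.49 nA

2.49 nA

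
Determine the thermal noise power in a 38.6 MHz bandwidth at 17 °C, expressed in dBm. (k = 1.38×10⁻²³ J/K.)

T = 17 °C + 273.15 = 290.15 K
P_n = kTB = 1.38×10⁻²³ × 290.15 × 3.86×10⁷ = 1.55×10⁻¹³ W
In dBm: 10 log₁₀(1.55×10⁻¹³ / 10⁻³) = −98.1 dBm

−98.1 dBm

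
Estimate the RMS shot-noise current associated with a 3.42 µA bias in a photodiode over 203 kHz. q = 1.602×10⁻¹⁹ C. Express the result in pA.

I_n = √(2qI·B)
2qI·B = 2 × 1.602×10⁻¹⁹ × 3.42×10⁻⁶ × 2.03×10⁵ = 2.22×10⁻¹⁹ A²
I_n = √(2.22×10⁻¹⁹) = 4.72×10⁻¹⁰ A = 472 pA

472 pA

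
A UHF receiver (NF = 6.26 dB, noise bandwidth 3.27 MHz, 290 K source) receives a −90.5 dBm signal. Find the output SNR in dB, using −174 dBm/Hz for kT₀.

Noise floor: N = −174 + 10 log₁₀(B) + NF
10 log₁₀(3.27×10⁶) = 65.15 dB
N = −174 + 65.15 + 6.26 = −102.59 dBm
SNR = P_sig − N = −90.5 − (−102.59) = 12.09 dB → 12.1 dB

12.1 dB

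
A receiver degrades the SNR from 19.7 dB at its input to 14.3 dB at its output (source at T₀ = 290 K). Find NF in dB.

NF (dB) = SNR_in(dB) − SNR_out(dB) when the source is at T₀
NF = 19.7 − 14.3 = 5.4 dB

5.4 dB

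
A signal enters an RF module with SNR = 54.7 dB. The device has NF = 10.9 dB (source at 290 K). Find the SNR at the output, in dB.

43.8 dB

By definition F = SNR_in/SNR_out, so in dB: SNR_out = SNR_in − NF
SNR_out = 54.7 − 10.9 = 43.8 dB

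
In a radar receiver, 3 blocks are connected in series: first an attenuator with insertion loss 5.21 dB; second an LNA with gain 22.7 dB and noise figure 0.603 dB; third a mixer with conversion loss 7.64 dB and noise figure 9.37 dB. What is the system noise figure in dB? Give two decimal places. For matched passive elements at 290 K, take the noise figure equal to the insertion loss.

Convert to linear (a loss of L dB is a gain of −L dB): F_i = 10^(NF_i/10), G_i = 10^(G_i,dB/10)
  Stage 1: F_1 = 10^(5.21/10) = 3.319, G_1 = 10^(−5.21/10) = 0.3013
  Stage 2: F_2 = 10^(0.603/10) = 1.149, G_2 = 10^(22.7/10) = 186.2
  Stage 3: F_3 = 10^(9.37/10) = 8.650, G_3 = 10^(−7.64/10) = 0.1722
Friis cascade:
  F = 3.319 + (1.149 − 1)/0.3013 + (8.650 − 1)/56.10 = 3.950
NF = 10 log₁₀(3.950) = 5.97 dB

5.97 dB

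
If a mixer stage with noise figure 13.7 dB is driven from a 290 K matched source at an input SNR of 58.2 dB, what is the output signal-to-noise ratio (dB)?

44.5 dB

By definition F = SNR_in/SNR_out, so in dB: SNR_out = SNR_in − NF
SNR_out = 58.2 − 13.7 = 44.5 dB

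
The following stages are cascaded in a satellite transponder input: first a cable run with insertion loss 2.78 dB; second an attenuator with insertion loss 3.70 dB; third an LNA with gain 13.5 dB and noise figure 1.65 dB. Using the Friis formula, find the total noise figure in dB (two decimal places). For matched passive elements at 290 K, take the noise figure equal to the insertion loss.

Convert to linear (a loss of L dB is a gain of −L dB): F_i = 10^(NF_i/10), G_i = 10^(G_i,dB/10)
  Stage 1: F_1 = 10^(2.78/10) = 1.897, G_1 = 10^(−2.78/10) = 0.5272
  Stage 2: F_2 = 10^(3.70/10) = 2.344, G_2 = 10^(−3.70/10) = 0.4266
  Stage 3: F_3 = 10^(1.65/10) = 1.462, G_3 = 10^(13.5/10) = 22.39
Friis cascade:
  F = 1.897 + (2.344 − 1)/0.5272 + (1.462 − 1)/0.2249 = 6.501
NF = 10 log₁₀(6.501) = 8.13 dB

8.13 dB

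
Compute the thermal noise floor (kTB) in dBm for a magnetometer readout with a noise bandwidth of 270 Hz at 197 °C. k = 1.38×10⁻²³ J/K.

−147.6 dBm

T = 197 °C + 273.15 = 470.15 K
P_n = kTB = 1.38×10⁻²³ × 470.15 × 2.70×10² = 1.75×10⁻¹⁸ W
In dBm: 10 log₁₀(1.75×10⁻¹⁸ / 10⁻³) = −147.6 dBm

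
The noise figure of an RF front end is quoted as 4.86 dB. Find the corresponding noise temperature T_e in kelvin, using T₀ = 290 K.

598 K

F = 10^(4.86/10) = 3.06196
T_e = (F − 1)·T₀ = (3.06196 − 1) × 290 = 598 K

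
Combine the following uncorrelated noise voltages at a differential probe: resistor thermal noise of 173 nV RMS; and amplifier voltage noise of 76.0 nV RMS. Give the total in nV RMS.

Uncorrelated sources add in power (mean-square): V_tot = √(ΣV_i²)
V_tot = √[(1.73×10⁻⁷)² + (7.60×10⁻⁸)²] = 1.89×10⁻⁷ V = 189 nV

189 nV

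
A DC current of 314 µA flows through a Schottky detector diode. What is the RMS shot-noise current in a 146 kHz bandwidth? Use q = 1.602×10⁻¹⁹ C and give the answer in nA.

3.83 nA

I_n = √(2qI·B)
2qI·B = 2 × 1.602×10⁻¹⁹ × 3.14×10⁻⁴ × 1.46×10⁵ = 1.47×10⁻¹⁷ A²
I_n = √(1.47×10⁻¹⁷) = 3.83×10⁻⁹ A = 3.83 nA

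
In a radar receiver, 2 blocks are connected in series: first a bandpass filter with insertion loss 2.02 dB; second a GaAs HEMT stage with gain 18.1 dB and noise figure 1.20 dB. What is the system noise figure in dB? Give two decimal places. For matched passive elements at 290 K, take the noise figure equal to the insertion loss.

Convert to linear (a loss of L dB is a gain of −L dB): F_i = 10^(NF_i/10), G_i = 10^(G_i,dB/10)
  Stage 1: F_1 = 10^(2.02/10) = 1.592, G_1 = 10^(−2.02/10) = 0.6281
  Stage 2: F_2 = 10^(1.20/10) = 1.318, G_2 = 10^(18.1/10) = 64.57
Friis cascade:
  F = 1.592 + (1.318 − 1)/0.6281 = 2.099
NF = 10 log₁₀(2.099) = 3.22 dB

3.22 dB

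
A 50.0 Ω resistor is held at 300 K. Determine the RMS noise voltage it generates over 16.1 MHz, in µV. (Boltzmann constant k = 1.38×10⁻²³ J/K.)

V_n = √(4kTRB)
4kTRB = 4 × 1.38×10⁻²³ × 300 × 5.00×10¹ × 1.61×10⁷ = 1.33×10⁻¹¹ V²
V_n = √(1.33×10⁻¹¹) = 3.65×10⁻⁶ V = 3.65 µV

3.65 µV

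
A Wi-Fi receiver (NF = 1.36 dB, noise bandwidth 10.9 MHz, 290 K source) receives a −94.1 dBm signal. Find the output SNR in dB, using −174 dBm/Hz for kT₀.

Noise floor: N = −174 + 10 log₁₀(B) + NF
10 log₁₀(1.09×10⁷) = 70.37 dB
N = −174 + 70.37 + 1.36 = −102.27 dBm
SNR = P_sig − N = −94.1 − (−102.27) = 8.17 dB → 8.2 dB

8.2 dB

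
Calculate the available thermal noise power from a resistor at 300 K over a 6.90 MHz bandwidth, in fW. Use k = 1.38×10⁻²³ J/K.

28.6 fW

P_n = kTB = 1.38×10⁻²³ × 300 × 6.90×10⁶ = 2.86×10⁻¹⁴ W = 28.6 fW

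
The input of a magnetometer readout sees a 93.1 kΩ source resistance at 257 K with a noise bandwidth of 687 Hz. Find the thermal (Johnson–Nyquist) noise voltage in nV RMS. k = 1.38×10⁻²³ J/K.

V_n = √(4kTRB)
4kTRB = 4 × 1.38×10⁻²³ × 257 × 9.31×10⁴ × 6.87×10² = 9.07×10⁻¹³ V²
V_n = √(9.07×10⁻¹³) = 9.53×10⁻⁷ V = 953 nV

953 nV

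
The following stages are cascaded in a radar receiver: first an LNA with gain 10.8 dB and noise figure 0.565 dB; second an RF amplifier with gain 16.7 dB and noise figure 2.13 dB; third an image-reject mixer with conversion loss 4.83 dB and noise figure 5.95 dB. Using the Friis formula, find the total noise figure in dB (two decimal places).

Convert to linear (a loss of L dB is a gain of −L dB): F_i = 10^(NF_i/10), G_i = 10^(G_i,dB/10)
  Stage 1: F_1 = 10^(0.565/10) = 1.139, G_1 = 10^(10.8/10) = 12.02
  Stage 2: F_2 = 10^(2.13/10) = 1.633, G_2 = 10^(16.7/10) = 46.77
  Stage 3: F_3 = 10^(5.95/10) = 3.936, G_3 = 10^(−4.83/10) = 0.3289
Friis cascade:
  F = 1.139 + (1.633 − 1)/12.02 + (3.936 − 1)/562.3 = 1.197
NF = 10 log₁₀(1.197) = 0.78 dB

0.78 dB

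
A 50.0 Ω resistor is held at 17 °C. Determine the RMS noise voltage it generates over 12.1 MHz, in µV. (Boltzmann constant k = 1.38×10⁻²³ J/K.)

3.11 µV

T = 17 °C + 273.15 = 290.15 K
V_n = √(4kTRB)
4kTRB = 4 × 1.38×10⁻²³ × 290.15 × 5.00×10¹ × 1.21×10⁷ = 9.69×10⁻¹² V²
V_n = √(9.69×10⁻¹²) = 3.11×10⁻⁶ V = 3.11 µV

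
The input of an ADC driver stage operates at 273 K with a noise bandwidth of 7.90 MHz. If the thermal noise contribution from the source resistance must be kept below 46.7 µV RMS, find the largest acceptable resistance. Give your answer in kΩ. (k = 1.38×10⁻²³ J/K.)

Johnson–Nyquist: V_n = √(4kTRB) ⇒ R = V_n² / (4kTB)
4kTB = 4 × 1.38×10⁻²³ × 273 × 7.90×10⁶ = 1.19×10⁻¹³
R = (4.67×10⁻⁵)² / 1.19×10⁻¹³ = 1.83×10⁴ Ω = 18.3 kΩ

18.3 kΩ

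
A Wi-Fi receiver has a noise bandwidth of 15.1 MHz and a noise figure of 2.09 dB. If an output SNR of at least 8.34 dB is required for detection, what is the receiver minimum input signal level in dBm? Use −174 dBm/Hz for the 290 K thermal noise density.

Sensitivity = −174 + 10 log₁₀(B) + NF + SNR_min
= −174 + 71.79 + 2.09 + 8.34
= −91.78 dBm → −91.8 dBm

−91.8 dBm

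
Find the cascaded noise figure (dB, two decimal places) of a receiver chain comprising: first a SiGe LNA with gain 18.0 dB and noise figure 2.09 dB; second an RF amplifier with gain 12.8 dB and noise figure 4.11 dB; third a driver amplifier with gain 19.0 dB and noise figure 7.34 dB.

2.17 dB

Convert to linear (a loss of L dB is a gain of −L dB): F_i = 10^(NF_i/10), G_i = 10^(G_i,dB/10)
  Stage 1: F_1 = 10^(2.09/10) = 1.618, G_1 = 10^(18.0/10) = 63.10
  Stage 2: F_2 = 10^(4.11/10) = 2.576, G_2 = 10^(12.8/10) = 19.05
  Stage 3: F_3 = 10^(7.34/10) = 5.420, G_3 = 10^(19.0/10) = 79.43
Friis cascade:
  F = 1.618 + (2.576 − 1)/63.10 + (5.420 − 1)/1202 = 1.647
NF = 10 log₁₀(1.647) = 2.17 dB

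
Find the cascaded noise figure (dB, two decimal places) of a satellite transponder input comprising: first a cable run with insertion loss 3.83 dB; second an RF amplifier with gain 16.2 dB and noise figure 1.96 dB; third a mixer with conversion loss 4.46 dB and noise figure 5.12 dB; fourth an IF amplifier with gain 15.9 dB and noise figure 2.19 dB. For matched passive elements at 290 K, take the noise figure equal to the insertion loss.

6.05 dB

Convert to linear (a loss of L dB is a gain of −L dB): F_i = 10^(NF_i/10), G_i = 10^(G_i,dB/10)
  Stage 1: F_1 = 10^(3.83/10) = 2.415, G_1 = 10^(−3.83/10) = 0.4140
  Stage 2: F_2 = 10^(1.96/10) = 1.570, G_2 = 10^(16.2/10) = 41.69
  Stage 3: F_3 = 10^(5.12/10) = 3.251, G_3 = 10^(−4.46/10) = 0.3581
  Stage 4: F_4 = 10^(2.19/10) = 1.656, G_4 = 10^(15.9/10) = 38.90
Friis cascade:
  F = 2.415 + (1.570 − 1)/0.4140 + (3.251 − 1)/17.26 + (1.656 − 1)/6.180 = 4.030
NF = 10 log₁₀(4.030) = 6.05 dB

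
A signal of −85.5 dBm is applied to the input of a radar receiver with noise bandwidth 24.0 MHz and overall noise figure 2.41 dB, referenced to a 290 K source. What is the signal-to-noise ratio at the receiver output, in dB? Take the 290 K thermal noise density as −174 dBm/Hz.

Noise floor: N = −174 + 10 log₁₀(B) + NF
10 log₁₀(2.40×10⁷) = 73.8 dB
N = −174 + 73.8 + 2.41 = −97.79 dBm
SNR = P_sig − N = −85.5 − (−97.79) = 12.29 dB → 12.3 dB

12.3 dB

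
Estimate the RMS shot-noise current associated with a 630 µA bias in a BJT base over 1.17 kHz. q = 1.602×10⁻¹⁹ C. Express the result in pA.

486 pA

I_n = √(2qI·B)
2qI·B = 2 × 1.602×10⁻¹⁹ × 6.30×10⁻⁴ × 1.17×10³ = 2.36×10⁻¹⁹ A²
I_n = √(2.36×10⁻¹⁹) = 4.86×10⁻¹⁰ A = 486 pA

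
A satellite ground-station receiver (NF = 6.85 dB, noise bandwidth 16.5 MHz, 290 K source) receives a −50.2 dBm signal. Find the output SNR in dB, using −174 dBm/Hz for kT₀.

44.8 dB

Noise floor: N = −174 + 10 log₁₀(B) + NF
10 log₁₀(1.65×10⁷) = 72.17 dB
N = −174 + 72.17 + 6.85 = −94.98 dBm
SNR = P_sig − N = −50.2 − (−94.98) = 44.78 dB → 44.8 dB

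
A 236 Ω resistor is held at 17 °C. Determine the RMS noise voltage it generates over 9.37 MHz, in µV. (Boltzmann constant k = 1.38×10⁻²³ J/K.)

5.95 µV

T = 17 °C + 273.15 = 290.15 K
V_n = √(4kTRB)
4kTRB = 4 × 1.38×10⁻²³ × 290.15 × 2.36×10² × 9.37×10⁶ = 3.54×10⁻¹¹ V²
V_n = √(3.54×10⁻¹¹) = 5.95×10⁻⁶ V = 5.95 µV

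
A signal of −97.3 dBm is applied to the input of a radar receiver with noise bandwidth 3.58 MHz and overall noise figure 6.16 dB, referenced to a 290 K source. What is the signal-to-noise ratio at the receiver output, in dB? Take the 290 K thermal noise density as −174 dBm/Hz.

5.0 dB

Noise floor: N = −174 + 10 log₁₀(B) + NF
10 log₁₀(3.58×10⁶) = 65.54 dB
N = −174 + 65.54 + 6.16 = −102.30 dBm
SNR = P_sig − N = −97.3 − (−102.30) = 5.00 dB → 5.0 dB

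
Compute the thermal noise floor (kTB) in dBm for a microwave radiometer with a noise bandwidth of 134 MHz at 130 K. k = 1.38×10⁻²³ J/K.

P_n = kTB = 1.38×10⁻²³ × 130 × 1.34×10⁸ = 2.40×10⁻¹³ W
In dBm: 10 log₁₀(2.40×10⁻¹³ / 10⁻³) = −96.2 dBm

−96.2 dBm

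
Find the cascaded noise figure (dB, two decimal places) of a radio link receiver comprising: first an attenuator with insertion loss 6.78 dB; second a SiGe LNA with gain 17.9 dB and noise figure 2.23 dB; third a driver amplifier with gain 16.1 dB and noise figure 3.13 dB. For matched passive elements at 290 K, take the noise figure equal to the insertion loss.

Convert to linear (a loss of L dB is a gain of −L dB): F_i = 10^(NF_i/10), G_i = 10^(G_i,dB/10)
  Stage 1: F_1 = 10^(6.78/10) = 4.764, G_1 = 10^(−6.78/10) = 0.2099
  Stage 2: F_2 = 10^(2.23/10) = 1.671, G_2 = 10^(17.9/10) = 61.66
  Stage 3: F_3 = 10^(3.13/10) = 2.056, G_3 = 10^(16.1/10) = 40.74
Friis cascade:
  F = 4.764 + (1.671 − 1)/0.2099 + (2.056 − 1)/12.94 = 8.043
NF = 10 log₁₀(8.043) = 9.05 dB

9.05 dB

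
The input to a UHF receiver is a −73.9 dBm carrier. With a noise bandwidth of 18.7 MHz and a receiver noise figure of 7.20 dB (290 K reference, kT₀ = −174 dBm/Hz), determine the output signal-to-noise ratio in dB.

Noise floor: N = −174 + 10 log₁₀(B) + NF
10 log₁₀(1.87×10⁷) = 72.72 dB
N = −174 + 72.72 + 7.20 = −94.08 dBm
SNR = P_sig − N = −73.9 − (−94.08) = 20.18 dB → 20.2 dB

20.2 dB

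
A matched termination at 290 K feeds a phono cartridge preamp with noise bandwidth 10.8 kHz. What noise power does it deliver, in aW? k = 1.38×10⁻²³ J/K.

P_n = kTB = 1.38×10⁻²³ × 290 × 1.08×10⁴ = 4.32×10⁻¹⁷ W = 43.2 aW

43.2 aW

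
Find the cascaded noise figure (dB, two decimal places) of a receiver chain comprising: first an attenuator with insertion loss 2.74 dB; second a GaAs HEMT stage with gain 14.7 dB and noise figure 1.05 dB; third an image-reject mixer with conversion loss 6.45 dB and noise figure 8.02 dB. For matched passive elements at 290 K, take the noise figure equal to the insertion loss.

4.37 dB

Convert to linear (a loss of L dB is a gain of −L dB): F_i = 10^(NF_i/10), G_i = 10^(G_i,dB/10)
  Stage 1: F_1 = 10^(2.74/10) = 1.879, G_1 = 10^(−2.74/10) = 0.5321
  Stage 2: F_2 = 10^(1.05/10) = 1.274, G_2 = 10^(14.7/10) = 29.51
  Stage 3: F_3 = 10^(8.02/10) = 6.339, G_3 = 10^(−6.45/10) = 0.2265
Friis cascade:
  F = 1.879 + (1.274 − 1)/0.5321 + (6.339 − 1)/15.70 = 2.733
NF = 10 log₁₀(2.733) = 4.37 dB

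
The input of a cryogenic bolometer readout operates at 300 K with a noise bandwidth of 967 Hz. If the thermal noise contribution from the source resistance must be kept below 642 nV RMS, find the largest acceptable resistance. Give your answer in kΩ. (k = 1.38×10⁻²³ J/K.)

Johnson–Nyquist: V_n = √(4kTRB) ⇒ R = V_n² / (4kTB)
4kTB = 4 × 1.38×10⁻²³ × 300 × 9.67×10² = 1.60×10⁻¹⁷
R = (6.42×10⁻⁷)² / 1.60×10⁻¹⁷ = 2.57×10⁴ Ω = 25.7 kΩ

25.7 kΩ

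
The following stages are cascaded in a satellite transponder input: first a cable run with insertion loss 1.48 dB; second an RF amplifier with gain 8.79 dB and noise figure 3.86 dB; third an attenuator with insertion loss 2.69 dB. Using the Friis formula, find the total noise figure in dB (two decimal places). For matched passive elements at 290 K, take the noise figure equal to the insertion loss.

5.54 dB

Convert to linear (a loss of L dB is a gain of −L dB): F_i = 10^(NF_i/10), G_i = 10^(G_i,dB/10)
  Stage 1: F_1 = 10^(1.48/10) = 1.406, G_1 = 10^(−1.48/10) = 0.7112
  Stage 2: F_2 = 10^(3.86/10) = 2.432, G_2 = 10^(8.79/10) = 7.568
  Stage 3: F_3 = 10^(2.69/10) = 1.858, G_3 = 10^(−2.69/10) = 0.5383
Friis cascade:
  F = 1.406 + (2.432 − 1)/0.7112 + (1.858 − 1)/5.383 = 3.579
NF = 10 log₁₀(3.579) = 5.54 dB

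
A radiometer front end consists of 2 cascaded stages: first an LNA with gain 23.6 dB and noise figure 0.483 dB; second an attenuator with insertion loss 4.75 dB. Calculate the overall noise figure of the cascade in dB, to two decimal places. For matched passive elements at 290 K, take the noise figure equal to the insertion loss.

Convert to linear (a loss of L dB is a gain of −L dB): F_i = 10^(NF_i/10), G_i = 10^(G_i,dB/10)
  Stage 1: F_1 = 10^(0.483/10) = 1.118, G_1 = 10^(23.6/10) = 229.1
  Stage 2: F_2 = 10^(4.75/10) = 2.985, G_2 = 10^(−4.75/10) = 0.3350
Friis cascade:
  F = 1.118 + (2.985 − 1)/229.1 = 1.126
NF = 10 log₁₀(1.126) = 0.52 dB

0.52 dB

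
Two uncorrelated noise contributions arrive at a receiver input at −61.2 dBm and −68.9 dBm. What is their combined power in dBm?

−60.5 dBm

Convert to linear, add, convert back:
P₁ = 7.59×10⁻¹⁰ W, P₂ = 1.29×10⁻¹⁰ W
P_tot = 8.87×10⁻¹⁰ W → 10 log₁₀(P_tot / 10⁻³) = −60.5 dBm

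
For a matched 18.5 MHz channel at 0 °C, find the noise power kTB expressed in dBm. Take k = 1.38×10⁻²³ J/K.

−101.6 dBm

T = 0 °C + 273.15 = 273.15 K
P_n = kTB = 1.38×10⁻²³ × 273.15 × 1.85×10⁷ = 6.97×10⁻¹⁴ W
In dBm: 10 log₁₀(6.97×10⁻¹⁴ / 10⁻³) = −101.6 dBm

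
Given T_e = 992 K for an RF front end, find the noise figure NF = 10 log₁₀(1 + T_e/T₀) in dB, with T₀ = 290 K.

F = 1 + T_e/T₀ = 1 + 992/290 = 4.42069
NF = 10 log₁₀(4.42069) = 6.45 dB

6.45 dB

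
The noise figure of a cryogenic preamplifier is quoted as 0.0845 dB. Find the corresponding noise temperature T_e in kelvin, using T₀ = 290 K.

F = 10^(0.0845/10) = 1.01965
T_e = (F − 1)·T₀ = (1.01965 − 1) × 290 = 5.70 K

5.70 K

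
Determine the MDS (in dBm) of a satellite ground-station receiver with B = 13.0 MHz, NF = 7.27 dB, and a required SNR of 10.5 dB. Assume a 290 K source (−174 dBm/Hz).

−85.1 dBm

Sensitivity = −174 + 10 log₁₀(B) + NF + SNR_min
= −174 + 71.14 + 7.27 + 10.5
= −85.09 dBm → −85.1 dBm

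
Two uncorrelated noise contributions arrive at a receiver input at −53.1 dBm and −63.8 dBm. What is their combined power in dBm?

Convert to linear, add, convert back:
P₁ = 4.90×10⁻⁹ W, P₂ = 4.17×10⁻¹⁰ W
P_tot = 5.31×10⁻⁹ W → 10 log₁₀(P_tot / 10⁻³) = −52.7 dBm

−52.7 dBm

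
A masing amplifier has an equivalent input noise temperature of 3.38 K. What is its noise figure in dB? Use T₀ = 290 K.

0.050 dB

F = 1 + T_e/T₀ = 1 + 3.38/290 = 1.01166
NF = 10 log₁₀(1.01166) = 0.050 dB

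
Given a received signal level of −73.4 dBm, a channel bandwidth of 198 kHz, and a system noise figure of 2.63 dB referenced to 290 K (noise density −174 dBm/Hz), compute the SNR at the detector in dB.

Noise floor: N = −174 + 10 log₁₀(B) + NF
10 log₁₀(1.98×10⁵) = 52.97 dB
N = −174 + 52.97 + 2.63 = −118.40 dBm
SNR = P_sig − N = −73.4 − (−118.40) = 45.00 dB → 45.0 dB

45.0 dB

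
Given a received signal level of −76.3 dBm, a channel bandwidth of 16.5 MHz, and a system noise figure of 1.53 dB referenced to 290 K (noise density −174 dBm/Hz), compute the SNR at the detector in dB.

Noise floor: N = −174 + 10 log₁₀(B) + NF
10 log₁₀(1.65×10⁷) = 72.17 dB
N = −174 + 72.17 + 1.53 = −100.30 dBm
SNR = P_sig − N = −76.3 − (−100.30) = 24.00 dB → 24.0 dB

24.0 dB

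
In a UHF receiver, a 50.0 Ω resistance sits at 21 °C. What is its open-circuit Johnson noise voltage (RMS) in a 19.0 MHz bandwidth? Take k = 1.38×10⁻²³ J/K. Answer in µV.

3.93 µV

T = 21 °C + 273.15 = 294.15 K
V_n = √(4kTRB)
4kTRB = 4 × 1.38×10⁻²³ × 294.15 × 5.00×10¹ × 1.90×10⁷ = 1.54×10⁻¹¹ V²
V_n = √(1.54×10⁻¹¹) = 3.93×10⁻⁶ V = 3.93 µV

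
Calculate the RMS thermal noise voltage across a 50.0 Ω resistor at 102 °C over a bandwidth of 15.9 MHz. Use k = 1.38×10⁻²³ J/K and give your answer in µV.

T = 102 °C + 273.15 = 375.15 K
V_n = √(4kTRB)
4kTRB = 4 × 1.38×10⁻²³ × 375.15 × 5.00×10¹ × 1.59×10⁷ = 1.65×10⁻¹¹ V²
V_n = √(1.65×10⁻¹¹) = 4.06×10⁻⁶ V = 4.06 µV

4.06 µV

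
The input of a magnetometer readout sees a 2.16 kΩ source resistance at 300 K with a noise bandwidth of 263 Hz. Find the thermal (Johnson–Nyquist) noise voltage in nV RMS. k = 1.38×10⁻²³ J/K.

V_n = √(4kTRB)
4kTRB = 4 × 1.38×10⁻²³ × 300 × 2.16×10³ × 2.63×10² = 9.41×10⁻¹⁵ V²
V_n = √(9.41×10⁻¹⁵) = 9.70×10⁻⁸ V = 97.0 nV

97.0 nV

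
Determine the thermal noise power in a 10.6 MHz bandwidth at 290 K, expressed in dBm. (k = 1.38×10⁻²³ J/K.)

−103.7 dBm

P_n = kTB = 1.38×10⁻²³ × 290 × 1.06×10⁷ = 4.24×10⁻¹⁴ W
In dBm: 10 log₁₀(4.24×10⁻¹⁴ / 10⁻³) = −103.7 dBm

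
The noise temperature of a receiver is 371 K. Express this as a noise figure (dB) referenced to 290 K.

3.58 dB

F = 1 + T_e/T₀ = 1 + 371/290 = 2.27931
NF = 10 log₁₀(2.27931) = 3.58 dB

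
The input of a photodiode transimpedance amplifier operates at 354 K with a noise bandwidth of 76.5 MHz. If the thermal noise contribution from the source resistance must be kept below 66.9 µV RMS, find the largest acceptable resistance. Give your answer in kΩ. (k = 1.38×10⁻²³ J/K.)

2.99 kΩ

Johnson–Nyquist: V_n = √(4kTRB) ⇒ R = V_n² / (4kTB)
4kTB = 4 × 1.38×10⁻²³ × 354 × 7.65×10⁷ = 1.49×10⁻¹²
R = (6.69×10⁻⁵)² / 1.49×10⁻¹² = 2.99×10³ Ω = 2.99 kΩ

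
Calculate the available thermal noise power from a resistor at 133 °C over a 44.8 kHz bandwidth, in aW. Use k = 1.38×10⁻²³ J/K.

T = 133 °C + 273.15 = 406.15 K
P_n = kTB = 1.38×10⁻²³ × 406.15 × 4.48×10⁴ = 2.51×10⁻¹⁶ W = 251 aW

251 aW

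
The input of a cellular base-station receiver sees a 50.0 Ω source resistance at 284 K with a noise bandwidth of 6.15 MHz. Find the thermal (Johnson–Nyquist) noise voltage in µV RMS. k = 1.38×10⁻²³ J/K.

2.20 µV

V_n = √(4kTRB)
4kTRB = 4 × 1.38×10⁻²³ × 284 × 5.00×10¹ × 6.15×10⁶ = 4.82×10⁻¹² V²
V_n = √(4.82×10⁻¹²) = 2.20×10⁻⁶ V = 2.20 µV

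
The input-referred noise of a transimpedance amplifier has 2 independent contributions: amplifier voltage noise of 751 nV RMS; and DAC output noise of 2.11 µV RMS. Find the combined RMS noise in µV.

2.24 µV

Uncorrelated sources add in power (mean-square): V_tot = √(ΣV_i²)
V_tot = √[(7.51×10⁻⁷)² + (2.11×10⁻⁶)²] = 2.24×10⁻⁶ V = 2.24 µV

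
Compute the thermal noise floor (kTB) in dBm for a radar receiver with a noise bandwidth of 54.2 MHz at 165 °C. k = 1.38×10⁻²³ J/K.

−94.8 dBm

T = 165 °C + 273.15 = 438.15 K
P_n = kTB = 1.38×10⁻²³ × 438.15 × 5.42×10⁷ = 3.28×10⁻¹³ W
In dBm: 10 log₁₀(3.28×10⁻¹³ / 10⁻³) = −94.8 dBm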